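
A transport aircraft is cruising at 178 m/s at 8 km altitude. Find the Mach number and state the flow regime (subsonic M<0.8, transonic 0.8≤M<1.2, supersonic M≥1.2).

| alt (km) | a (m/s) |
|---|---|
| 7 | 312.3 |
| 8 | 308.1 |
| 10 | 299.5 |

M = 0.578 (subsonic)

At 8 km, from the table: a = 308.1 m/s.
M = v/a = 178 / 308.1 = 0.578
M = 0.578 → subsonic.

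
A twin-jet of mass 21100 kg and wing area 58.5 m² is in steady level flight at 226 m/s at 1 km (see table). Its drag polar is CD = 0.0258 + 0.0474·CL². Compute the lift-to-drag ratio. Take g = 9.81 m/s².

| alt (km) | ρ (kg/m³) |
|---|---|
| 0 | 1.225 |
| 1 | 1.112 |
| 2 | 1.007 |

L/D = 4.7

At 1 km, from the table: ρ = 1.112 kg/m³.
In steady level flight, lift balances weight: W = mg = 21100 × 9.81 = 2.0699×10^5 N.
Dynamic pressure q = 0.5 × 1.112 × 226² = 28400 Pa.
CL = W/(q·S) = 2.0699×10^5 / (28400 × 58.5) = 0.1246.
CD = 0.0258 + 0.0474 × 0.1246² = 0.02654.
L/D = CL/CD = 0.1246 / 0.02654 = 4.7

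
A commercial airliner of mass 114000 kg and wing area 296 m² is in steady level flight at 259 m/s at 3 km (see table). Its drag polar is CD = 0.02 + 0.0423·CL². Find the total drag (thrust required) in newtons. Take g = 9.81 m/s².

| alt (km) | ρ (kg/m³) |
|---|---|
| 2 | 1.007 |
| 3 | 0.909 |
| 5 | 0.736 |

At 3 km, from the table: ρ = 0.909 kg/m³.
In steady level flight, lift balances weight: W = mg = 114000 × 9.81 = 1.1183×10^6 N.
Dynamic pressure q = 0.5 × 0.909 × 259² = 30490 Pa.
CL = W/(q·S) = 1.1183×10^6 / (30490 × 296) = 0.1239.
CD = 0.02 + 0.0423 × 0.1239² = 0.02065.
D = q·S·CD = 30490 × 296 × 0.02065 = 1.864×10^5 N

D = 1.86×10^5 N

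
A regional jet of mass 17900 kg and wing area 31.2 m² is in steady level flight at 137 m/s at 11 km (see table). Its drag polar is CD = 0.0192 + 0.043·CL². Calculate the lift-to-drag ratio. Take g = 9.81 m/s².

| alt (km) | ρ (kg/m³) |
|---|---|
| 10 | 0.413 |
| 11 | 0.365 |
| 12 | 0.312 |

At 11 km, from the table: ρ = 0.365 kg/m³.
In steady level flight, lift balances weight: W = mg = 17900 × 9.81 = 1.756×10^5 N.
Dynamic pressure q = 0.5 × 0.365 × 137² = 3425 Pa.
CL = W/(q·S) = 1.756×10^5 / (3425 × 31.2) = 1.643.
CD = 0.0192 + 0.043 × 1.643² = 0.1353.
L/D = CL/CD = 1.643 / 0.1353 = 12.1

L/D = 12.1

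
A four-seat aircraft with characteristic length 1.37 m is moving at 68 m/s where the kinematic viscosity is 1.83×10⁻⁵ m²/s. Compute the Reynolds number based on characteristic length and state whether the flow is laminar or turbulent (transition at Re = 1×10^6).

Re = 5.09×10^6 (turbulent)

Re = v·c/ν = 68 × 1.37 / (1.83×10⁻⁵) = 5.09×10^6
Since 5.09×10^6 > 1×10^6, the flow is turbulent.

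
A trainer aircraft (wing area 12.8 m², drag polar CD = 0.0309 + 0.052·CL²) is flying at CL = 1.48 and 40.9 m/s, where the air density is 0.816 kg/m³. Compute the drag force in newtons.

D = 1260 N

CD = 0.0309 + 0.052 × 1.48² = 0.1448
D = ½ρv²S·CD = ½ × 0.816 × 40.9² × 12.8 × 0.1448 = 1260 N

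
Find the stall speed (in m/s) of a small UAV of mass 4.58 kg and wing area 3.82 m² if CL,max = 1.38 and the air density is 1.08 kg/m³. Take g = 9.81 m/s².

V_stall = 3.97 m/s

Weight W = mg = 4.58 × 9.81 = 44.93 N.
From L = ½ρV²S·CL,max = W: V_stall = √(2W/(ρSCL,max)) = √(2·44.93/(1.08·3.82·1.38))
V_stall = √15.78 = 3.97 m/s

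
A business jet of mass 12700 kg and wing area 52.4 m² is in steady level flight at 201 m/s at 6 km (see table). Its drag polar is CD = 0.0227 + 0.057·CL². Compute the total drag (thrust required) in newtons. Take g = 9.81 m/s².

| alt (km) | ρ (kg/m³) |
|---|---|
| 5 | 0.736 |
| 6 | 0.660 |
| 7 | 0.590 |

At 6 km, from the table: ρ = 0.660 kg/m³.
Weight W = mg = 12700 × 9.81 = 1.2459×10^5 N; in level flight L = W.
q = ½ρv² = ½ × 0.66 × 201² = 13330 Pa.
CL = 2W/(ρv²S) = 2×1.2459×10^5/(0.66×201²×52.4) = 0.1783.
CD = 0.0227 + 0.057 × 0.1783² = 0.02451.
D = q·S·CD = 13330 × 52.4 × 0.02451 = 17120 N

D = 17100 N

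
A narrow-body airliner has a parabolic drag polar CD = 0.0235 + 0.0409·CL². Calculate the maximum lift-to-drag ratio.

(L/D)max = 16.1

For CD = CD0 + K·CL², (L/D)max occurs at CL* = √(CD0/K) and equals 1/(2√(K·CD0)).
(L/D)max = 1/(2√(0.0409 × 0.0235)) = 1/(2 × 0.031) = 16.1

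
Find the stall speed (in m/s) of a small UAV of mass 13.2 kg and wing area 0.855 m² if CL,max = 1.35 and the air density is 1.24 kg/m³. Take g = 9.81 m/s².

At stall, lift equals weight: L = W = m·g = 13.2 × 9.81 = 129.5 N.
V_stall = √(2W/(ρ·S·CL,max)) = √(2 × 129.5 / (1.24 × 0.855 × 1.35))
V_stall = √180.9 = 13.5 m/s

V_stall = 13.5 m/s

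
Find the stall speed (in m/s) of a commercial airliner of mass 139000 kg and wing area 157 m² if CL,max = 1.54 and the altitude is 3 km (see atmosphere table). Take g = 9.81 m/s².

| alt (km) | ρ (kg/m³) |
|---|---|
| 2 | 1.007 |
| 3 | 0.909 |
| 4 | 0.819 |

V_stall = 111 m/s

At 3 km, from the table: ρ = 0.909 kg/m³.
Stall occurs when L = W at CL,max. W = mg = 139000 × 9.81 = 1.364×10^6 N.
From L = ½ρV²S·CL,max = W: V_stall = √(2W/(ρSCL,max)) = √(2·1.364×10^6/(0.909·157·1.54))
V_stall = √12410 = 111 m/s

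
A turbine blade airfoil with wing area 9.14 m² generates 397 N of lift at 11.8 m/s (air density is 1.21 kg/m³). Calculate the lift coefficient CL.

From L = ½ρv²S·CL, rearranging gives CL = 2L/(ρv²S).
CL = 2 × 397 / (1.21 × 11.8² × 9.14) = 0.516

CL = 0.516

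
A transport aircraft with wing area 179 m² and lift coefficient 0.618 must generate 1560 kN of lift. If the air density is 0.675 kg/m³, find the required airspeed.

v = 204 m/s

L = ½ρv²S·CL ⇒ v = √(2L/(ρ·S·CL))
v = √(2 × 1.56×10^6 / (0.675 × 179 × 0.618)) = √41780 = 204 m/s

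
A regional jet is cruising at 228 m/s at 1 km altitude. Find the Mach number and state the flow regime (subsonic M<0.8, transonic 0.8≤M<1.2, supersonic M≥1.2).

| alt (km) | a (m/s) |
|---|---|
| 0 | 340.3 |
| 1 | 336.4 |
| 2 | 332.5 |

M = 0.678 (subsonic)

At 1 km, from the table: a = 336.4 m/s.
M = v/a = 228 / 336.4 = 0.678
M = 0.678 → subsonic.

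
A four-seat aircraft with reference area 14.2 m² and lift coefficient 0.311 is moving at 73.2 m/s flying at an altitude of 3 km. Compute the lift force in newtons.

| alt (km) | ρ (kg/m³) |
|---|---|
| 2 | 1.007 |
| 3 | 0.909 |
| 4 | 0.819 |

L = 10800 N

At 3 km, from the table: ρ = 0.909 kg/m³.
L = ½ρv²S·CL = ½ × 0.909 × 73.2² × 14.2 × 0.311 = 10800 N ≈ 10.8 kN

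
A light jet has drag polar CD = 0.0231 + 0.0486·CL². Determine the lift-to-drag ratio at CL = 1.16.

CD = 0.0231 + 0.0486 × 1.16² = 0.0885
L/D = CL/CD = 1.16 / 0.0885 = 13.1

L/D = 13.1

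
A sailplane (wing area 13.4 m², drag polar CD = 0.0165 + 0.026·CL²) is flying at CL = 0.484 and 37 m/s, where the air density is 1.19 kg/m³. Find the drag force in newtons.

D = 247 N

CD = 0.0165 + 0.026 × 0.484² = 0.02259
D = ½ρv²S·CD = ½ × 1.19 × 37² × 13.4 × 0.02259 = 247 N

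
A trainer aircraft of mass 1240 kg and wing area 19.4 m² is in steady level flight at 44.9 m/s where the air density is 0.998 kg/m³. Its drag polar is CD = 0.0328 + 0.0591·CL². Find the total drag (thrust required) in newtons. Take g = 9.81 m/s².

D = 1090 N

Level flight ⇒ L = W = m·g = 1240 × 9.81 = 12164 N.
q = ½ρv² = ½ × 0.998 × 44.9² = 1006 Pa.
CL = 2W/(ρv²S) = 2×12164/(0.998×44.9²×19.4) = 0.6233.
CD = 0.0328 + 0.0591 × 0.6233² = 0.05576.
D = q·S·CD = 1006 × 19.4 × 0.05576 = 1088 N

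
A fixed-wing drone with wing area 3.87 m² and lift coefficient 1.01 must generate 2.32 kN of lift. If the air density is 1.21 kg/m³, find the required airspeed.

L = ½ρv²S·CL ⇒ v = √(2L/(ρ·S·CL))
v = √(2 × 2320 / (1.21 × 3.87 × 1.01)) = √981.1 = 31.3 m/s

v = 31.3 m/s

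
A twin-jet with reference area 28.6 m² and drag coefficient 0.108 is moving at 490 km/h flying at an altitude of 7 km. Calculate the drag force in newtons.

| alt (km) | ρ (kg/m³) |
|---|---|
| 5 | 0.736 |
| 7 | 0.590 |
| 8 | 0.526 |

D = 16900 N

At 7 km, from the table: ρ = 0.590 kg/m³.
Convert speed: v = 490 km/h ÷ 3.6 = 136.1 m/s.
D = ½ρv²S·CD = ½ × 0.59 × 136.1² × 28.6 × 0.108 = 16900 N ≈ 16.9 kN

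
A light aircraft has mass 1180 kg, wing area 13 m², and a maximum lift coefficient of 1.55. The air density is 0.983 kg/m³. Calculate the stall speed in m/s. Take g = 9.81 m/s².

V_stall = 34.2 m/s

Stall occurs when L = W at CL,max. W = mg = 1180 × 9.81 = 11580 N.
From L = ½ρV²S·CL,max = W: V_stall = √(2W/(ρSCL,max)) = √(2·11580/(0.983·13·1.55))
V_stall = √1169 = 34.2 m/s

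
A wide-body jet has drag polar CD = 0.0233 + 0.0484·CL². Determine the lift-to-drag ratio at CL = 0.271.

L/D = 10.1

CD = 0.0233 + 0.0484 × 0.271² = 0.02685
L/D = CL/CD = 0.271 / 0.02685 = 10.1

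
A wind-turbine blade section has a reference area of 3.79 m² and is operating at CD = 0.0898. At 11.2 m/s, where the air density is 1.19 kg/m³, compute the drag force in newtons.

D = 25.4 N

Dynamic pressure q = ½ρv² = ½ × 1.19 × 11.2² = 74.64 Pa.
D = q·S·CD = 74.64 × 3.79 × 0.0898 = 25.4 N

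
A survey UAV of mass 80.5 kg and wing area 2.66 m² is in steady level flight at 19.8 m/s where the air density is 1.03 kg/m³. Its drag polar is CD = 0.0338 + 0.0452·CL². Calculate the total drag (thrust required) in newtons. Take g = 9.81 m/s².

D = 70.6 N

Weight W = mg = 80.5 × 9.81 = 789.71 N; in level flight L = W.
Dynamic pressure q = 0.5 × 1.03 × 19.8² = 201.9 Pa.
CL = 2W/(ρv²S) = 2×789.71/(1.03×19.8²×2.66) = 1.47.
CD = 0.0338 + 0.0452 × 1.47² = 0.1315.
D = q·S·CD = 201.9 × 2.66 × 0.1315 = 70.64 N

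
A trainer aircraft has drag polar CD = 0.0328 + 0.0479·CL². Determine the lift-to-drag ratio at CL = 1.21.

L/D = 11.8

CD = 0.0328 + 0.0479 × 1.21² = 0.1029
L/D = CL/CD = 1.21 / 0.1029 = 11.8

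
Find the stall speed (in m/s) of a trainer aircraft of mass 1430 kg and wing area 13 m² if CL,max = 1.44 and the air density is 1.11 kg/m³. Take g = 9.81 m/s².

V_stall = 36.7 m/s

Stall occurs when L = W at CL,max. W = mg = 1430 × 9.81 = 14030 N.
From L = ½ρV²S·CL,max = W: V_stall = √(2W/(ρSCL,max)) = √(2·14030/(1.11·13·1.44))
V_stall = √1350 = 36.7 m/s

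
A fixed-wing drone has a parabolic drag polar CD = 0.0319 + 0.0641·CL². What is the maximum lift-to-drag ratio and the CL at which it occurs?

(L/D)max = 11.1, at CL = 0.705

For CD = CD0 + K·CL², (L/D)max occurs at CL* = √(CD0/K) and equals 1/(2√(K·CD0)).
(L/D)max = 1/(2√(0.0641 × 0.0319)) = 1/(2 × 0.04522) = 11.1
CL* = √(0.0319/0.0641) = 0.705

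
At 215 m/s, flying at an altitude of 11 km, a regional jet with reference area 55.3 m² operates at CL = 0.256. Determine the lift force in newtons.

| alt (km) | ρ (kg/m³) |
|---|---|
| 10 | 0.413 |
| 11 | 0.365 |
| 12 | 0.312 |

L = 1.19×10^5 N

At 11 km, from the table: ρ = 0.365 kg/m³.
Dynamic pressure q = ½ρv² = ½ × 0.365 × 215² = 8436 Pa.
L = q·S·CL = 8436 × 55.3 × 0.256 = 1.19×10^5 N ≈ 119 kN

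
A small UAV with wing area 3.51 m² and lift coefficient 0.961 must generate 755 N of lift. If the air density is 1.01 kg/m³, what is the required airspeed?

L = ½ρv²S·CL ⇒ v = √(2L/(ρ·S·CL))
v = √(2 × 755 / (1.01 × 3.51 × 0.961)) = √443.2 = 21.1 m/s

v = 21.1 m/s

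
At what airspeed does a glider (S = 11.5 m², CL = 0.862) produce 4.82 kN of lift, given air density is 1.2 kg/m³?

v = 28.5 m/s

L = ½ρv²S·CL ⇒ v = √(2L/(ρ·S·CL))
v = √(2 × 4820 / (1.2 × 11.5 × 0.862)) = √810.4 = 28.5 m/s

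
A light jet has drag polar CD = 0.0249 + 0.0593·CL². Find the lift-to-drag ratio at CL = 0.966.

L/D = 12

CD = 0.0249 + 0.0593 × 0.966² = 0.08024
L/D = CL/CD = 0.966 / 0.08024 = 12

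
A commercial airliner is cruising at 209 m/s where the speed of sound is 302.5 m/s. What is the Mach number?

M = 0.691

M = v/a = 209 / 302.5 = 0.691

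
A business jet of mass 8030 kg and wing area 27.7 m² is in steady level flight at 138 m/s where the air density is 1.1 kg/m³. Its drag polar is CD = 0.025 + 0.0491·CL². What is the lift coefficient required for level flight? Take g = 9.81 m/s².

CL = 0.272

Weight W = mg = 8030 × 9.81 = 78774 N; in level flight L = W.
Dynamic pressure q = 0.5 × 1.1 × 138² = 10470 Pa.
CL = 2W/(ρv²S) = 2×78774/(1.1×138²×27.7) = 0.2715.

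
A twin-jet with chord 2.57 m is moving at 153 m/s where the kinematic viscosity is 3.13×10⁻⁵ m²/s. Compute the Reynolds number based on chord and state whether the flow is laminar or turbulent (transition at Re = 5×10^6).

Re = 1.26×10^7 (turbulent)

Re = v·c/ν = 153 × 2.57 / (3.13×10⁻⁵) = 1.26×10^7
Since 1.26×10^7 > 5×10^6, the flow is turbulent.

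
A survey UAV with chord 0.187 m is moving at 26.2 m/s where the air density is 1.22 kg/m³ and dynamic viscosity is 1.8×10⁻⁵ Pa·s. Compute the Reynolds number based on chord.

Re = ρ·v·c/μ = 1.22 × 26.2 × 0.187 / (1.8×10⁻⁵) = 3.32×10^5

Re = 3.32×10^5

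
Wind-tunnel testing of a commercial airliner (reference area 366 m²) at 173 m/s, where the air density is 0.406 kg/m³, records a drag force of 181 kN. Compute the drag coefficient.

From D = ½ρv²S·CD, rearranging gives CD = 2D/(ρv²S).
CD = 2 × 1.81×10^5 / (0.406 × 173² × 366) = 0.0814

CD = 0.0814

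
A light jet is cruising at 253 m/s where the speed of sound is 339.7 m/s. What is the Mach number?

M = v/a = 253 / 339.7 = 0.745

M = 0.745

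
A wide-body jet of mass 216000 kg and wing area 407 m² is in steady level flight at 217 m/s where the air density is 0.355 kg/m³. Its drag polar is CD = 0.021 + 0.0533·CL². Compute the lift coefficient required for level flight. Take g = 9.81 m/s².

CL = 0.623

Level flight ⇒ L = W = m·g = 216000 × 9.81 = 2.119×10^6 N.
Dynamic pressure q = 0.5 × 0.355 × 217² = 8358 Pa.
Required CL = L/(qS) = 2.119×10^6/(8358·407) = 0.6229.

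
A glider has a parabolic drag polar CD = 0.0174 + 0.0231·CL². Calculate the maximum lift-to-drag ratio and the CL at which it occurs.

(L/D)max = 24.9, at CL = 0.868

For CD = CD0 + K·CL², (L/D)max occurs at CL* = √(CD0/K) and equals 1/(2√(K·CD0)).
(L/D)max = 1/(2√(0.0231 × 0.0174)) = 1/(2 × 0.02005) = 24.9
CL* = √(0.0174/0.0231) = 0.868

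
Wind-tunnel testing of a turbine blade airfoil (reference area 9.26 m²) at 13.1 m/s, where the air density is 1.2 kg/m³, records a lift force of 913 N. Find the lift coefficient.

CL = 0.958

From L = ½ρv²S·CL, rearranging gives CL = 2L/(ρv²S).
CL = 2 × 913 / (1.2 × 13.1² × 9.26) = 0.958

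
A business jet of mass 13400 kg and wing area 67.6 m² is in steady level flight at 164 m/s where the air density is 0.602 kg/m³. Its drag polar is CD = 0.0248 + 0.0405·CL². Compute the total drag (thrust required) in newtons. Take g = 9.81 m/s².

Level flight ⇒ L = W = m·g = 13400 × 9.81 = 1.3145×10^5 N.
Dynamic pressure q = 0.5 × 0.602 × 164² = 8096 Pa.
CL = W/(q·S) = 1.3145×10^5 / (8096 × 67.6) = 0.2402.
CD = 0.0248 + 0.0405 × 0.2402² = 0.02714.
D = q·S·CD = 8096 × 67.6 × 0.02714 = 14850 N

D = 14900 N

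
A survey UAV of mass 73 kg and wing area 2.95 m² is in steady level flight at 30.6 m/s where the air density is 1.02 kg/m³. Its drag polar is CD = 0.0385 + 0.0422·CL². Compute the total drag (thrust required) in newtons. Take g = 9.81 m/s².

D = 69.6 N

Level flight ⇒ L = W = m·g = 73 × 9.81 = 716.13 N.
Dynamic pressure q = 0.5 × 1.02 × 30.6² = 477.5 Pa.
CL = W/(q·S) = 716.13 / (477.5 × 2.95) = 0.5083.
CD = 0.0385 + 0.0422 × 0.5083² = 0.04941.
D = q·S·CD = 477.5 × 2.95 × 0.04941 = 69.6 N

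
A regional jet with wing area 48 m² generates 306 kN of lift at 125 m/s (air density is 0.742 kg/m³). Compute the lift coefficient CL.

CL = 1.1

From L = ½ρv²S·CL, rearranging gives CL = 2L/(ρv²S).
CL = 2 × 3.06×10^5 / (0.742 × 125² × 48) = 1.1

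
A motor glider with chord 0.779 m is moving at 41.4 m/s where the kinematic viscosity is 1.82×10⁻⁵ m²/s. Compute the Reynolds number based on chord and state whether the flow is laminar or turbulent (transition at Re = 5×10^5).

Re = v·c/ν = 41.4 × 0.779 / (1.82×10⁻⁵) = 1.77×10^6
Since 1.77×10^6 > 5×10^5, the flow is turbulent.

Re = 1.77×10^6 (turbulent)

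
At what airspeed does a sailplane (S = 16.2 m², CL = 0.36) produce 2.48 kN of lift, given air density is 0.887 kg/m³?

v = 31 m/s

L = ½ρv²S·CL ⇒ v = √(2L/(ρ·S·CL))
v = √(2 × 2480 / (0.887 × 16.2 × 0.36)) = √958.8 = 31 m/s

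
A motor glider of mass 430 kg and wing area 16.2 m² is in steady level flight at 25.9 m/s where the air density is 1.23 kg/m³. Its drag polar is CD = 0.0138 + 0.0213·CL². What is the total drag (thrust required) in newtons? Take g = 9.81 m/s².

Level flight ⇒ L = W = m·g = 430 × 9.81 = 4218.3 N.
q = ½ρv² = ½ × 1.23 × 25.9² = 412.5 Pa.
CL = W/(q·S) = 4218.3 / (412.5 × 16.2) = 0.6312.
CD = 0.0138 + 0.0213 × 0.6312² = 0.02229.
D = q·S·CD = 412.5 × 16.2 × 0.02229 = 148.9 N

D = 149 N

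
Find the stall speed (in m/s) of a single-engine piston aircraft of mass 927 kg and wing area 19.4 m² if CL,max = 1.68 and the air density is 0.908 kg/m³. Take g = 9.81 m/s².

V_stall = 24.8 m/s

Stall occurs when L = W at CL,max. W = mg = 927 × 9.81 = 9094 N.
From L = ½ρV²S·CL,max = W: V_stall = √(2W/(ρSCL,max)) = √(2·9094/(0.908·19.4·1.68))
V_stall = √614.6 = 24.8 m/s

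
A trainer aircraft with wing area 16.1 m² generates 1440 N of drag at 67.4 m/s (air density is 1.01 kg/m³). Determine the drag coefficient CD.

From D = ½ρv²S·CD, rearranging gives CD = 2D/(ρv²S).
CD = 2 × 1440 / (1.01 × 67.4² × 16.1) = 0.039

CD = 0.039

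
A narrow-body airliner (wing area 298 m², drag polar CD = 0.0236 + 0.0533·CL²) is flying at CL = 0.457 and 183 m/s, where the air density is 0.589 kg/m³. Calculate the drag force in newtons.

CD = 0.0236 + 0.0533 × 0.457² = 0.03473
D = ½ρv²S·CD = ½ × 0.589 × 183² × 298 × 0.03473 = 1.02×10^5 N

D = 1.02×10^5 N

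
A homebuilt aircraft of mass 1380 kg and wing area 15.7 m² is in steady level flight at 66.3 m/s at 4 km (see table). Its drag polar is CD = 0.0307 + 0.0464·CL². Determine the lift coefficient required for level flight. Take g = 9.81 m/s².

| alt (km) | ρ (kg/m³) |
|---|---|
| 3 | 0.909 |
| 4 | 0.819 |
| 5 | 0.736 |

At 4 km, from the table: ρ = 0.819 kg/m³.
In steady level flight, lift balances weight: W = mg = 1380 × 9.81 = 13538 N.
q = ½ρv² = ½ × 0.819 × 66.3² = 1800 Pa.
CL = W/(q·S) = 13538 / (1800 × 15.7) = 0.479.

CL = 0.479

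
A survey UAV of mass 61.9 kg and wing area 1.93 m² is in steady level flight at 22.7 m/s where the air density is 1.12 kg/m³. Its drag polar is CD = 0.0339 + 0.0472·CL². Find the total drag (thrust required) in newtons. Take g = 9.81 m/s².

Weight W = mg = 61.9 × 9.81 = 607.24 N; in level flight L = W.
Dynamic pressure q = 0.5 × 1.12 × 22.7² = 288.6 Pa.
CL = 2W/(ρv²S) = 2×607.24/(1.12×22.7²×1.93) = 1.09.
CD = 0.0339 + 0.0472 × 1.09² = 0.09001.
D = q·S·CD = 288.6 × 1.93 × 0.09001 = 50.13 N

D = 50.1 N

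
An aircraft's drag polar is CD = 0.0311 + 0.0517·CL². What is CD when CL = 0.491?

CD = 0.0311 + 0.0517 × 0.491² = 0.0311 + 0.01246 = 0.0436

CD = 0.0436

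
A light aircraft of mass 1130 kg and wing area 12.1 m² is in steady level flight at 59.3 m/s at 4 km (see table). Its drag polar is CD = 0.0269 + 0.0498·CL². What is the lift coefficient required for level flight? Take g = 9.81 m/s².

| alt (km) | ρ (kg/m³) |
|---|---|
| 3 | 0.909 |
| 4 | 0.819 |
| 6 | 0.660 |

At 4 km, from the table: ρ = 0.819 kg/m³.
Weight W = mg = 1130 × 9.81 = 11085 N; in level flight L = W.
Dynamic pressure q = 0.5 × 0.819 × 59.3² = 1440 Pa.
Required CL = L/(qS) = 11085/(1440·12.1) = 0.6362.

CL = 0.636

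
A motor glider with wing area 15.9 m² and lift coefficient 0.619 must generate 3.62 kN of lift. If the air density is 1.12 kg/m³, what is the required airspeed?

v = 25.6 m/s

L = ½ρv²S·CL ⇒ v = √(2L/(ρ·S·CL))
v = √(2 × 3620 / (1.12 × 15.9 × 0.619)) = √656.8 = 25.6 m/s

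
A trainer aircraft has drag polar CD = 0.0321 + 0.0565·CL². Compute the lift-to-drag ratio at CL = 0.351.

CD = 0.0321 + 0.0565 × 0.351² = 0.03906
L/D = CL/CD = 0.351 / 0.03906 = 8.99

L/D = 8.99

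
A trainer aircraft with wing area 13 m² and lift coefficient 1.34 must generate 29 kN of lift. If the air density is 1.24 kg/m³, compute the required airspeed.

L = ½ρv²S·CL ⇒ v = √(2L/(ρ·S·CL))
v = √(2 × 29000 / (1.24 × 13 × 1.34)) = √2685 = 51.8 m/s

v = 51.8 m/s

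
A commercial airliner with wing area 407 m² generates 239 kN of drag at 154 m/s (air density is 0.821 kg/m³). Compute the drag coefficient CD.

From D = ½ρv²S·CD, rearranging gives CD = 2D/(ρv²S).
CD = 2 × 2.39×10^5 / (0.821 × 154² × 407) = 0.0603

CD = 0.0603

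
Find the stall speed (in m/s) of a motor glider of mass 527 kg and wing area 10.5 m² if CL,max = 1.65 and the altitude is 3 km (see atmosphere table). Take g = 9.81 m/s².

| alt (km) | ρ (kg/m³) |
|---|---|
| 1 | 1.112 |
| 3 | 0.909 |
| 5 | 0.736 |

At 3 km, from the table: ρ = 0.909 kg/m³.
Weight W = mg = 527 × 9.81 = 5170 N.
From L = ½ρV²S·CL,max = W: V_stall = √(2W/(ρSCL,max)) = √(2·5170/(0.909·10.5·1.65))
V_stall = √656.6 = 25.6 m/s

V_stall = 25.6 m/s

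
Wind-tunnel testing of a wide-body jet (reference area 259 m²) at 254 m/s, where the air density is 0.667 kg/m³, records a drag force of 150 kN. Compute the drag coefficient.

From D = ½ρv²S·CD, rearranging gives CD = 2D/(ρv²S).
CD = 2 × 1.5×10^5 / (0.667 × 254² × 259) = 0.0269

CD = 0.0269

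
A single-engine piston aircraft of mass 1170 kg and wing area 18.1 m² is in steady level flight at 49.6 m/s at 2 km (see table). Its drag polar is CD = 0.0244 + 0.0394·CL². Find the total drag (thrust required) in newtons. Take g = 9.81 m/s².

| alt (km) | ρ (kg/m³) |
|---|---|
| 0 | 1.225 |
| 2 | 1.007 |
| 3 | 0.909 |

At 2 km, from the table: ρ = 1.007 kg/m³.
In steady level flight, lift balances weight: W = mg = 1170 × 9.81 = 11478 N.
Dynamic pressure q = 0.5 × 1.007 × 49.6² = 1239 Pa.
CL = W/(q·S) = 11478 / (1239 × 18.1) = 0.5119.
CD = 0.0244 + 0.0394 × 0.5119² = 0.03473.
D = q·S·CD = 1239 × 18.1 × 0.03473 = 778.6 N

D = 779 N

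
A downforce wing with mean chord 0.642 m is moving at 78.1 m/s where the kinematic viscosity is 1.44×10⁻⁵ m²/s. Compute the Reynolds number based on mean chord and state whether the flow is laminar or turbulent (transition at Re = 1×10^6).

Re = v·c/ν = 78.1 × 0.642 / (1.44×10⁻⁵) = 3.48×10^6
Since 3.48×10^6 > 1×10^6, the flow is turbulent.

Re = 3.48×10^6 (turbulent)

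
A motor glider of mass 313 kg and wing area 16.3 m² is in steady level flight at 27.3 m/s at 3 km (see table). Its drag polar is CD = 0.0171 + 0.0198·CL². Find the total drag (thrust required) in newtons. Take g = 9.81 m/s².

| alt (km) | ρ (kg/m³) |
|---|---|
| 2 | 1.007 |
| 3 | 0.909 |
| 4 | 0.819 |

D = 128 N

At 3 km, from the table: ρ = 0.909 kg/m³.
In steady level flight, lift balances weight: W = mg = 313 × 9.81 = 3070.5 N.
Dynamic pressure q = 0.5 × 0.909 × 27.3² = 338.7 Pa.
CL = W/(q·S) = 3070.5 / (338.7 × 16.3) = 0.5561.
CD = 0.0171 + 0.0198 × 0.5561² = 0.02322.
D = q·S·CD = 338.7 × 16.3 × 0.02322 = 128.2 N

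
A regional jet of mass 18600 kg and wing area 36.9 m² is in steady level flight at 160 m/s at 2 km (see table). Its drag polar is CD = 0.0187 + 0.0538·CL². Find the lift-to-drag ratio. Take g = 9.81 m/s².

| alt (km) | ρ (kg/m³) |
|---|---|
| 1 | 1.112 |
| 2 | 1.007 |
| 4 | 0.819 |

At 2 km, from the table: ρ = 1.007 kg/m³.
In steady level flight, lift balances weight: W = mg = 18600 × 9.81 = 1.8247×10^5 N.
q = ½ρv² = ½ × 1.007 × 160² = 12890 Pa.
CL = W/(q·S) = 1.8247×10^5 / (12890 × 36.9) = 0.3836.
CD = 0.0187 + 0.0538 × 0.3836² = 0.02662.
L/D = CL/CD = 0.3836 / 0.02662 = 14.4

L/D = 14.4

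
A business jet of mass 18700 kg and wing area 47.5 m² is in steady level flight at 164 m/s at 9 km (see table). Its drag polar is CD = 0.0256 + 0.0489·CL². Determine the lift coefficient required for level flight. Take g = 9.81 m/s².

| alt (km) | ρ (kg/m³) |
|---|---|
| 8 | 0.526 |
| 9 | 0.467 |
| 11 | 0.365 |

At 9 km, from the table: ρ = 0.467 kg/m³.
Level flight ⇒ L = W = m·g = 18700 × 9.81 = 1.8345×10^5 N.
q = ½ρv² = ½ × 0.467 × 164² = 6280 Pa.
CL = 2W/(ρv²S) = 2×1.8345×10^5/(0.467×164²×47.5) = 0.615.

CL = 0.615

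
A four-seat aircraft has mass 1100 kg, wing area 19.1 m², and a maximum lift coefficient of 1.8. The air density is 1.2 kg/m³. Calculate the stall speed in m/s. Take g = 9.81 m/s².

At stall, lift equals weight: L = W = m·g = 1100 × 9.81 = 10790 N.
V_stall = √(2W/(ρ·S·CL,max)) = √(2 × 10790 / (1.2 × 19.1 × 1.8))
V_stall = √523.1 = 22.9 m/s

V_stall = 22.9 m/s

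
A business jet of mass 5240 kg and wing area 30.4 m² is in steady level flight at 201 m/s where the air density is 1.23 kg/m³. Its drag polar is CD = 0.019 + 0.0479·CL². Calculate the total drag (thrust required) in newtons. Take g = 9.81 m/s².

In steady level flight, lift balances weight: W = mg = 5240 × 9.81 = 51404 N.
Dynamic pressure q = 0.5 × 1.23 × 201² = 24850 Pa.
Required CL = L/(qS) = 51404/(24850·30.4) = 0.06805.
CD = 0.019 + 0.0479 × 0.06805² = 0.01922.
D = q·S·CD = 24850 × 30.4 × 0.01922 = 14520 N

D = 14500 N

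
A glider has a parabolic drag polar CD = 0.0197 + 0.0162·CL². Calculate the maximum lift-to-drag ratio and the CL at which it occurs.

For CD = CD0 + K·CL², (L/D)max occurs at CL* = √(CD0/K) and equals 1/(2√(K·CD0)).
(L/D)max = 1/(2√(0.0162 × 0.0197)) = 1/(2 × 0.01786) = 28
CL* = √(0.0197/0.0162) = 1.1

(L/D)max = 28, at CL = 1.1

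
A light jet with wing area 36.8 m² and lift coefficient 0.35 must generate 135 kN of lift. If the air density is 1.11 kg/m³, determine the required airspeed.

L = ½ρv²S·CL ⇒ v = √(2L/(ρ·S·CL))
v = √(2 × 1.35×10^5 / (1.11 × 36.8 × 0.35)) = √18890 = 137 m/s

v = 137 m/s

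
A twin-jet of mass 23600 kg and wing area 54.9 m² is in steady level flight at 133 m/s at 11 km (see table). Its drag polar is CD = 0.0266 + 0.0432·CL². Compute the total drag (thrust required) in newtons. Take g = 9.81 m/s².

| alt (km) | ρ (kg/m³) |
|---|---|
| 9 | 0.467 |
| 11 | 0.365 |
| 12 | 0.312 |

At 11 km, from the table: ρ = 0.365 kg/m³.
Level flight ⇒ L = W = m·g = 23600 × 9.81 = 2.3152×10^5 N.
Dynamic pressure q = 0.5 × 0.365 × 133² = 3228 Pa.
Required CL = L/(qS) = 2.3152×10^5/(3228·54.9) = 1.306.
CD = 0.0266 + 0.0432 × 1.306² = 0.1003.
D = q·S·CD = 3228 × 54.9 × 0.1003 = 17780 N

D = 17800 N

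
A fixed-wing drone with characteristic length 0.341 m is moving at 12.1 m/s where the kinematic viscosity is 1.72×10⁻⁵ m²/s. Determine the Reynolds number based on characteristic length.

Re = v·c/ν = 12.1 × 0.341 / (1.72×10⁻⁵) = 2.4×10^5

Re = 2.4×10^5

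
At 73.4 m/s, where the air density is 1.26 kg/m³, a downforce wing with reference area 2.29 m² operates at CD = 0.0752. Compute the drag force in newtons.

D = 585 N

Dynamic pressure q = ½ρv² = ½ × 1.26 × 73.4² = 3394 Pa.
D = q·S·CD = 3394 × 2.29 × 0.0752 = 585 N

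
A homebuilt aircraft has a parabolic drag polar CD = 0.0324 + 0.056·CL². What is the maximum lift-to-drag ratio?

For CD = CD0 + K·CL², (L/D)max occurs at CL* = √(CD0/K) and equals 1/(2√(K·CD0)).
(L/D)max = 1/(2√(0.056 × 0.0324)) = 1/(2 × 0.0426) = 11.7

(L/D)max = 11.7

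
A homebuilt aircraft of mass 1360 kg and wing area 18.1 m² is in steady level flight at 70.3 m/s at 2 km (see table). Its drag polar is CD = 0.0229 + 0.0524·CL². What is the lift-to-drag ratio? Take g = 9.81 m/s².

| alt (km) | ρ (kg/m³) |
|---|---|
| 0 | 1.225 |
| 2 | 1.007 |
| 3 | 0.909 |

L/D = 10.8

At 2 km, from the table: ρ = 1.007 kg/m³.
Level flight ⇒ L = W = m·g = 1360 × 9.81 = 13342 N.
Dynamic pressure q = 0.5 × 1.007 × 70.3² = 2488 Pa.
CL = 2W/(ρv²S) = 2×13342/(1.007×70.3²×18.1) = 0.2962.
CD = 0.0229 + 0.0524 × 0.2962² = 0.0275.
L/D = CL/CD = 0.2962 / 0.0275 = 10.8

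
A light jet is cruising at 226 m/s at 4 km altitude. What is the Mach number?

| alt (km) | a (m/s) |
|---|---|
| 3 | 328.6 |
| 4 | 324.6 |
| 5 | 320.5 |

M = 0.696

At 4 km, from the table: a = 324.6 m/s.
M = v/a = 226 / 324.6 = 0.696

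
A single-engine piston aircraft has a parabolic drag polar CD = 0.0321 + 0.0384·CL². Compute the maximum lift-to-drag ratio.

(L/D)max = 14.2

For CD = CD0 + K·CL², (L/D)max occurs at CL* = √(CD0/K) and equals 1/(2√(K·CD0)).
(L/D)max = 1/(2√(0.0384 × 0.0321)) = 1/(2 × 0.03511) = 14.2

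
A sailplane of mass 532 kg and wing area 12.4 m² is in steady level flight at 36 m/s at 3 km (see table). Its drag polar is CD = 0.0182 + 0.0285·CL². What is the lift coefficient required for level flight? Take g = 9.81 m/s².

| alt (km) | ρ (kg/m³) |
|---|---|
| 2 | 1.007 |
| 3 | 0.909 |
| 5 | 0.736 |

At 3 km, from the table: ρ = 0.909 kg/m³.
Level flight ⇒ L = W = m·g = 532 × 9.81 = 5218.9 N.
q = ½ρv² = ½ × 0.909 × 36² = 589 Pa.
CL = 2W/(ρv²S) = 2×5218.9/(0.909×36²×12.4) = 0.7145.

CL = 0.715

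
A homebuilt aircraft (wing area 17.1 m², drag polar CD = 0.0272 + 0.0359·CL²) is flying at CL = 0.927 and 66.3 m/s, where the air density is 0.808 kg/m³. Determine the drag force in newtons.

D = 1760 N

CD = 0.0272 + 0.0359 × 0.927² = 0.05805
D = ½ρv²S·CD = ½ × 0.808 × 66.3² × 17.1 × 0.05805 = 1760 N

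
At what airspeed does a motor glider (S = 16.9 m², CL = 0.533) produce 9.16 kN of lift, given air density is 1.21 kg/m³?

L = ½ρv²S·CL ⇒ v = √(2L/(ρ·S·CL))
v = √(2 × 9160 / (1.21 × 16.9 × 0.533)) = √1681 = 41 m/s

v = 41 m/s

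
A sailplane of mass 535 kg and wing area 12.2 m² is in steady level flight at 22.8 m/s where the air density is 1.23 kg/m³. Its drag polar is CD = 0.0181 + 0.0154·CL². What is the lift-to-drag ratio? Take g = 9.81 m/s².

L/D = 29.3

Level flight ⇒ L = W = m·g = 535 × 9.81 = 5248.4 N.
q = ½ρv² = ½ × 1.23 × 22.8² = 319.7 Pa.
CL = 2W/(ρv²S) = 2×5248.4/(1.23×22.8²×12.2) = 1.346.
CD = 0.0181 + 0.0154 × 1.346² = 0.04598.
L/D = CL/CD = 1.346 / 0.04598 = 29.3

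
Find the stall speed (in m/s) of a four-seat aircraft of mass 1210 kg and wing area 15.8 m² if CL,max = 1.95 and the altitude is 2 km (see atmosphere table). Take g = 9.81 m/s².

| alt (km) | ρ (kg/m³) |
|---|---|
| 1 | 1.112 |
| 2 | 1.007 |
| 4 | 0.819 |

V_stall = 27.7 m/s

At 2 km, from the table: ρ = 1.007 kg/m³.
At stall, lift equals weight: L = W = m·g = 1210 × 9.81 = 11870 N.
V_stall = √(2W/(ρ·S·CL,max)) = √(2 × 11870 / (1.007 × 15.8 × 1.95))
V_stall = √765.2 = 27.7 m/s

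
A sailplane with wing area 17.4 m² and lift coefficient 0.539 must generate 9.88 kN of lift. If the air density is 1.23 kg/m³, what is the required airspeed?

L = ½ρv²S·CL ⇒ v = √(2L/(ρ·S·CL))
v = √(2 × 9880 / (1.23 × 17.4 × 0.539)) = √1713 = 41.4 m/s

v = 41.4 m/s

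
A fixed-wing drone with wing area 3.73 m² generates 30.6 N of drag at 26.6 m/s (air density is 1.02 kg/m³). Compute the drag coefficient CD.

CD = 0.0227

From D = ½ρv²S·CD, rearranging gives CD = 2D/(ρv²S).
CD = 2 × 30.6 / (1.02 × 26.6² × 3.73) = 0.0227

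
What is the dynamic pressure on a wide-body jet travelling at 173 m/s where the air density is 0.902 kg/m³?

q = ½ρv² = ½ × 0.902 × 173² = 13500 Pa

q = 13500 Pa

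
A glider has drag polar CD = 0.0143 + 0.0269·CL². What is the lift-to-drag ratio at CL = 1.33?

L/D = 21.5

CD = 0.0143 + 0.0269 × 1.33² = 0.06188
L/D = CL/CD = 1.33 / 0.06188 = 21.5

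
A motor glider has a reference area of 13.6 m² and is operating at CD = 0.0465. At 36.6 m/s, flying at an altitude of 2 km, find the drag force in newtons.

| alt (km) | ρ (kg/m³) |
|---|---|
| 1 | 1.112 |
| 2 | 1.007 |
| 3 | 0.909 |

D = 427 N

At 2 km, from the table: ρ = 1.007 kg/m³.
D = ½ρv²S·CD = ½ × 1.007 × 36.6² × 13.6 × 0.0465 = 427 N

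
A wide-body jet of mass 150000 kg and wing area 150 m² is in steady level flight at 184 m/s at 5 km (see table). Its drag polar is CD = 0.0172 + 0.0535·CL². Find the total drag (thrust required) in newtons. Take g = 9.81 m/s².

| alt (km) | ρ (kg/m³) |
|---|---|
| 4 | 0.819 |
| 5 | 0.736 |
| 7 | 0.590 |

D = 94100 N

At 5 km, from the table: ρ = 0.736 kg/m³.
Level flight ⇒ L = W = m·g = 150000 × 9.81 = 1.4715×10^6 N.
q = ½ρv² = ½ × 0.736 × 184² = 12460 Pa.
CL = 2W/(ρv²S) = 2×1.4715×10^6/(0.736×184²×150) = 0.7874.
CD = 0.0172 + 0.0535 × 0.7874² = 0.05037.
D = q·S·CD = 12460 × 150 × 0.05037 = 94130 N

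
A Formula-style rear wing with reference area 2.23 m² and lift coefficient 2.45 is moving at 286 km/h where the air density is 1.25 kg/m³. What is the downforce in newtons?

Convert speed: v = 286 km/h ÷ 3.6 = 79.44 m/s.
Dynamic pressure q = ½ρv² = ½ × 1.25 × 79.44² = 3945 Pa.
L = q·S·CL = 3945 × 2.23 × 2.45 = 21600 N ≈ 21.6 kN

L = 21600 N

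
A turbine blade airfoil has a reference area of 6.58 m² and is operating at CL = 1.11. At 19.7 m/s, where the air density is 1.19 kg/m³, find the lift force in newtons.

L = ½ρv²S·CL = ½ × 1.19 × 19.7² × 6.58 × 1.11 = 1690 N

L = 1690 N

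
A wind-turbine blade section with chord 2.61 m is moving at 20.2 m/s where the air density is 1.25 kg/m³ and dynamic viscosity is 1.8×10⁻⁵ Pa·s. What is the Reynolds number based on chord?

Re = 3.66×10^6

Re = ρ·v·c/μ = 1.25 × 20.2 × 2.61 / (1.8×10⁻⁵) = 3.66×10^6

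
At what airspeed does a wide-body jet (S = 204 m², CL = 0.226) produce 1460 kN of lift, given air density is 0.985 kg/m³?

v = 254 m/s

L = ½ρv²S·CL ⇒ v = √(2L/(ρ·S·CL))
v = √(2 × 1.46×10^6 / (0.985 × 204 × 0.226)) = √64300 = 254 m/s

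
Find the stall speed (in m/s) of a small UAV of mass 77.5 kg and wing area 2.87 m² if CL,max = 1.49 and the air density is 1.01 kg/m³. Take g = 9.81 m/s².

At stall, lift equals weight: L = W = m·g = 77.5 × 9.81 = 760.3 N.
V_stall = √(2W/(ρ·S·CL,max)) = √(2 × 760.3 / (1.01 × 2.87 × 1.49))
V_stall = √352.1 = 18.8 m/s

V_stall = 18.8 m/s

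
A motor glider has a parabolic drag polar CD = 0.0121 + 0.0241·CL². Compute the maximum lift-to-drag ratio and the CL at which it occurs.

(L/D)max = 29.3, at CL = 0.709

For CD = CD0 + K·CL², (L/D)max occurs at CL* = √(CD0/K) and equals 1/(2√(K·CD0)).
(L/D)max = 1/(2√(0.0241 × 0.0121)) = 1/(2 × 0.01708) = 29.3
CL* = √(0.0121/0.0241) = 0.709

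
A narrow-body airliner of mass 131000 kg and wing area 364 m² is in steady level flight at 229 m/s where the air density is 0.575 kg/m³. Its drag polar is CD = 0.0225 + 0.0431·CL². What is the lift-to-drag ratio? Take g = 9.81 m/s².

Weight W = mg = 131000 × 9.81 = 1.2851×10^6 N; in level flight L = W.
Dynamic pressure q = 0.5 × 0.575 × 229² = 15080 Pa.
CL = 2W/(ρv²S) = 2×1.2851×10^6/(0.575×229²×364) = 0.2342.
CD = 0.0225 + 0.0431 × 0.2342² = 0.02486.
L/D = CL/CD = 0.2342 / 0.02486 = 9.42

L/D = 9.42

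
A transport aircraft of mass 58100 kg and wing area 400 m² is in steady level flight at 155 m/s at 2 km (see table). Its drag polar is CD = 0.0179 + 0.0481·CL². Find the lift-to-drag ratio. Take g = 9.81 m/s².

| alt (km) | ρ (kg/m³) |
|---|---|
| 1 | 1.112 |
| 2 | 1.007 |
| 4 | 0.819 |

L/D = 6.34

At 2 km, from the table: ρ = 1.007 kg/m³.
Level flight ⇒ L = W = m·g = 58100 × 9.81 = 5.6996×10^5 N.
q = ½ρv² = ½ × 1.007 × 155² = 12100 Pa.
CL = W/(q·S) = 5.6996×10^5 / (12100 × 400) = 0.1178.
CD = 0.0179 + 0.0481 × 0.1178² = 0.01857.
L/D = CL/CD = 0.1178 / 0.01857 = 6.34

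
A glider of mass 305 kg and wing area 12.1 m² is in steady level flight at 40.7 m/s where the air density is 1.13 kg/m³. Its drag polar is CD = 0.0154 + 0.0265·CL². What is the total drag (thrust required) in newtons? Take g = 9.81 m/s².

Weight W = mg = 305 × 9.81 = 2992.1 N; in level flight L = W.
Dynamic pressure q = 0.5 × 1.13 × 40.7² = 935.9 Pa.
CL = 2W/(ρv²S) = 2×2992.1/(1.13×40.7²×12.1) = 0.2642.
CD = 0.0154 + 0.0265 × 0.2642² = 0.01725.
D = q·S·CD = 935.9 × 12.1 × 0.01725 = 195.3 N

D = 195 N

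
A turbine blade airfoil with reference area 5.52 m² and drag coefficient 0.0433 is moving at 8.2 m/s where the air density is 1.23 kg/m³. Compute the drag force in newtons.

Dynamic pressure q = ½ρv² = ½ × 1.23 × 8.2² = 41.35 Pa.
D = q·S·CD = 41.35 × 5.52 × 0.0433 = 9.88 N

D = 9.88 N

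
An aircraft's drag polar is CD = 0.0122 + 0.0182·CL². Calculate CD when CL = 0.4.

CD = 0.0151

CD = 0.0122 + 0.0182 × 0.4² = 0.0122 + 0.002912 = 0.0151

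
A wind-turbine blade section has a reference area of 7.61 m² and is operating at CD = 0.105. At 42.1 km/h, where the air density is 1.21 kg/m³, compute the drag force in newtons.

D = 66.1 N

Convert speed: v = 42.1 km/h ÷ 3.6 = 11.69 m/s.
D = ½ρv²S·CD = ½ × 1.21 × 11.69² × 7.61 × 0.105 = 66.1 N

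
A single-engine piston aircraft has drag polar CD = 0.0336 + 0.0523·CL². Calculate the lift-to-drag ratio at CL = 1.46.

CD = 0.0336 + 0.0523 × 1.46² = 0.1451
L/D = CL/CD = 1.46 / 0.1451 = 10.1

L/D = 10.1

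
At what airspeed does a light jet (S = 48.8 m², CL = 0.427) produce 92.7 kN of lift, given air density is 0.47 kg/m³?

v = 138 m/s

L = ½ρv²S·CL ⇒ v = √(2L/(ρ·S·CL))
v = √(2 × 92700 / (0.47 × 48.8 × 0.427)) = √18930 = 138 m/s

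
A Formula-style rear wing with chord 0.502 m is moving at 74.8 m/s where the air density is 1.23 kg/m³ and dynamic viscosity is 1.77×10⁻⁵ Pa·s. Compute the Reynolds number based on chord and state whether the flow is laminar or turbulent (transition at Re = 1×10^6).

Re = 2.61×10^6 (turbulent)

Re = ρ·v·c/μ = 1.23 × 74.8 × 0.502 / (1.77×10⁻⁵) = 2.61×10^6
Since 2.61×10^6 > 1×10^6, the flow is turbulent.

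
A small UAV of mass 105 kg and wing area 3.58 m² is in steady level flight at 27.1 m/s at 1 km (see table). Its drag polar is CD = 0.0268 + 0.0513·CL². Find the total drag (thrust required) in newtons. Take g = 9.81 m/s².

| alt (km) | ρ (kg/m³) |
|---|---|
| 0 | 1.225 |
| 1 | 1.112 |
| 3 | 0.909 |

At 1 km, from the table: ρ = 1.112 kg/m³.
Level flight ⇒ L = W = m·g = 105 × 9.81 = 1030 N.
q = ½ρv² = ½ × 1.112 × 27.1² = 408.3 Pa.
CL = W/(q·S) = 1030 / (408.3 × 3.58) = 0.7046.
CD = 0.0268 + 0.0513 × 0.7046² = 0.05227.
D = q·S·CD = 408.3 × 3.58 × 0.05227 = 76.41 N

D = 76.4 N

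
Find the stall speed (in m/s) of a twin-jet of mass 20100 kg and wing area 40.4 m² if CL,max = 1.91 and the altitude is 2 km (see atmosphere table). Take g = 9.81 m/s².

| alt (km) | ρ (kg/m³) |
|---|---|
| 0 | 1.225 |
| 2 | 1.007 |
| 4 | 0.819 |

V_stall = 71.2 m/s

At 2 km, from the table: ρ = 1.007 kg/m³.
At stall, lift equals weight: L = W = m·g = 20100 × 9.81 = 1.972×10^5 N.
From L = ½ρV²S·CL,max = W: V_stall = √(2W/(ρSCL,max)) = √(2·1.972×10^5/(1.007·40.4·1.91))
V_stall = √5075 = 71.2 m/s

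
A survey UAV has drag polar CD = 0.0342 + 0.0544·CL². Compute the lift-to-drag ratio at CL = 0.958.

L/D = 11.4

CD = 0.0342 + 0.0544 × 0.958² = 0.08413
L/D = CL/CD = 0.958 / 0.08413 = 11.4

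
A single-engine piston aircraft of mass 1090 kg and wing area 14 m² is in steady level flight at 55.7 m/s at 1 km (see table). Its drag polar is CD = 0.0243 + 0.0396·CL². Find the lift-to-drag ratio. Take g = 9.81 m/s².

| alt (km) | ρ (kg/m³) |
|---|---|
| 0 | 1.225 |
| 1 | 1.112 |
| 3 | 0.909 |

L/D = 13.8

At 1 km, from the table: ρ = 1.112 kg/m³.
Weight W = mg = 1090 × 9.81 = 10693 N; in level flight L = W.
Dynamic pressure q = 0.5 × 1.112 × 55.7² = 1725 Pa.
CL = 2W/(ρv²S) = 2×10693/(1.112×55.7²×14) = 0.4428.
CD = 0.0243 + 0.0396 × 0.4428² = 0.03206.
L/D = CL/CD = 0.4428 / 0.03206 = 13.8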